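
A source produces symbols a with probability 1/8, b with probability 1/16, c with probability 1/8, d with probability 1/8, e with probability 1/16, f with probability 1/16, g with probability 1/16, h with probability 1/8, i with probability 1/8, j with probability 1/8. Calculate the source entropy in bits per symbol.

Each probability is a power of 1/2, so log₂(1/p) is an integer.
H = Σ p·log₂(1/p) = 1/8·3 + 1/16·4 + 1/8·3 + 1/8·3 + 1/16·4 + 1/16·4 + 1/16·4 + 1/8·3 + 1/8·3 + 1/8·3 = 3.25 bits.

3.25 bits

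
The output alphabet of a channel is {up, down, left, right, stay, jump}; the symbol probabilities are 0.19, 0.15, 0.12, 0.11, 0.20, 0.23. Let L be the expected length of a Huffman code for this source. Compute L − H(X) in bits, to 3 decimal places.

Entropy H = −Σ p log₂ p ≈ 2.5352 bits.
Huffman merges: 11/100+3/25→23/100; 3/20+19/100→17/50; 1/5+23/100→43/100; 23/100+17/50→57/100; 43/100+57/100→1. L = 257/100 ≈ 2.5700.
L − H = 2.5700 − 2.5352 = 0.035 bits.

0.035 bits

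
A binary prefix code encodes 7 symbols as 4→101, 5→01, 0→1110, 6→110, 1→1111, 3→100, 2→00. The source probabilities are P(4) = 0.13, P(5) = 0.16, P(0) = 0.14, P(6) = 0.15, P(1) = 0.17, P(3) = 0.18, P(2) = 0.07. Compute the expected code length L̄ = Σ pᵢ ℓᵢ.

3.08 bits/symbol

L̄ = Σ pᵢ·ℓᵢ = 0.13·3 + 0.16·2 + 0.14·4 + 0.15·3 + 0.17·4 + 0.18·3 + 0.07·2 = 3.08 bits/symbol.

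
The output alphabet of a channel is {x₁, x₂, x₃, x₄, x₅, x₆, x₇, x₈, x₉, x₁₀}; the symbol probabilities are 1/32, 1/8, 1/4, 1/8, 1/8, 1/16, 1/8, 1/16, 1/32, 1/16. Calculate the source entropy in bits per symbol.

3.0625 bits

Each probability is a power of 1/2, so log₂(1/p) is an integer.
H = Σ p·log₂(1/p) = 1/32·5 + 1/8·3 + 1/4·2 + 1/8·3 + 1/8·3 + 1/16·4 + 1/8·3 + 1/16·4 + 1/32·5 + 1/16·4 = 3.0625 bits.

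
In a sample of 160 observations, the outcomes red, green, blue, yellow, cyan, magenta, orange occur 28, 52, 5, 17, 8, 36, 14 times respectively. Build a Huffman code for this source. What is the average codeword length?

2.525 bits/symbol

Probabilities are the counts divided by 160.
Repeatedly combine the two least-probable nodes; the expected code length is the sum of the merged weights.
merge 1/32 + 1/20 → 13/160
merge 13/160 + 7/80 → 27/160
merge 17/160 + 27/160 → 11/40
merge 7/40 + 9/40 → 2/5
merge 11/40 + 13/40 → 3/5
merge 2/5 + 3/5 → 1
L = 13/160 + 27/160 + 11/40 + 2/5 + 3/5 + 1 = 101/40 = 2.525 bits/symbol.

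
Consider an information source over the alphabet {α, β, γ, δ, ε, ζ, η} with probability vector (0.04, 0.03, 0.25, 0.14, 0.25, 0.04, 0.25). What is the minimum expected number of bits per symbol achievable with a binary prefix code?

Repeatedly combine the two least-probable nodes; the expected code length is the sum of the merged weights.
merge 3/100 + 1/25 → 7/100
merge 1/25 + 7/100 → 11/100
merge 11/100 + 7/50 → 1/4
merge 1/4 + 1/4 → 1/2
merge 1/4 + 1/4 → 1/2
merge 1/2 + 1/2 → 1
L = 7/100 + 11/100 + 1/4 + 1/2 + 1/2 + 1 = 243/100 = 2.43 bits/symbol.

2.43 bits/symbol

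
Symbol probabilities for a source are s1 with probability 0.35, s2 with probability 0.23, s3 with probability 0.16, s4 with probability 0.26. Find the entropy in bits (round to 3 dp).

1.946 bits

H = −Σ pᵢ log₂ pᵢ.
−0.35·log₂(0.35) = 0.5301
−0.23·log₂(0.23) = 0.4877
−0.16·log₂(0.16) = 0.4230
−0.26·log₂(0.26) = 0.5053
Sum ≈ 1.9461 → 1.946 bits.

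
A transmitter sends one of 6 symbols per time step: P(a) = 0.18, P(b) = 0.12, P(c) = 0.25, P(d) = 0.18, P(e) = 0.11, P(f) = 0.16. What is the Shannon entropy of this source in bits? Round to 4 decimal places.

2.5310 bits

H = −Σ pᵢ log₂ pᵢ.
−0.18·log₂(0.18) = 0.4453
−0.12·log₂(0.12) = 0.3671
−0.25·log₂(0.25) = 0.5000
−0.18·log₂(0.18) = 0.4453
−0.11·log₂(0.11) = 0.3503
−0.16·log₂(0.16) = 0.4230
Sum ≈ 2.5310 → 2.5310 bits.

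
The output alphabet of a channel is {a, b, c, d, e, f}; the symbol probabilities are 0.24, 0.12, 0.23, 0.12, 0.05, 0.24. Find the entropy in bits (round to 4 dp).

2.4262 bits

H = −Σ pᵢ log₂ pᵢ.
−0.24·log₂(0.24) = 0.4941
−0.12·log₂(0.12) = 0.3671
−0.23·log₂(0.23) = 0.4877
−0.12·log₂(0.12) = 0.3671
−0.05·log₂(0.05) = 0.2161
−0.24·log₂(0.24) = 0.4941
Sum ≈ 2.4262 → 2.4262 bits.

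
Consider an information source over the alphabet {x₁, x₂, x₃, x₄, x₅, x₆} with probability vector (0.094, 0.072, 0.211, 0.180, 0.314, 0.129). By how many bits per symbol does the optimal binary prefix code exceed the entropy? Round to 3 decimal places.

Entropy H = −Σ p log₂ p ≈ 2.4188 bits.
Huffman merges: 9/125+47/500→83/500; 129/1000+83/500→59/200; 9/50+211/1000→391/1000; 59/200+157/500→609/1000; 391/1000+609/1000→1. L = 2461/1000 ≈ 2.4610.
L − H = 2.4610 − 2.4188 = 0.042 bits.

0.042 bits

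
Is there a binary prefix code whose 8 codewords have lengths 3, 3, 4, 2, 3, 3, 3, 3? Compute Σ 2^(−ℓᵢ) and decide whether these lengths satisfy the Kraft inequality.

1.0625; no

With common denominator 2^4 = 16: Σ 2^(−ℓᵢ) = 2/16 + 2/16 + 1/16 + 4/16 + 2/16 + 2/16 + 2/16 + 2/16 = 17/16 = 1.0625.
Kraft's inequality requires Σ ≤ 1; here Σ = 1.0625 > 1, so no such prefix code exists.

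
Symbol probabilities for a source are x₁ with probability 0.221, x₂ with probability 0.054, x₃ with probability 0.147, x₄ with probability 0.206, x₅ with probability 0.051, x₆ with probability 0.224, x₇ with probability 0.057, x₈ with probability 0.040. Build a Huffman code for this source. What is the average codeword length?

2.753 bits/symbol

Repeatedly combine the two least-probable nodes; the expected code length is the sum of the merged weights.
merge 1/25 + 51/1000 → 91/1000
merge 27/500 + 57/1000 → 111/1000
merge 91/1000 + 111/1000 → 101/500
merge 147/1000 + 101/500 → 349/1000
merge 103/500 + 221/1000 → 427/1000
merge 28/125 + 349/1000 → 573/1000
merge 427/1000 + 573/1000 → 1
L = 91/1000 + 111/1000 + 101/500 + 349/1000 + 427/1000 + 573/1000 + 1 = 2753/1000 = 2.753 bits/symbol.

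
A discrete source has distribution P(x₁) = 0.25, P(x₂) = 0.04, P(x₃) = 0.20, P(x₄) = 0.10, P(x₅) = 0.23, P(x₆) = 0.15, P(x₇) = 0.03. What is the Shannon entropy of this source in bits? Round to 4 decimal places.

H = −Σ pᵢ log₂ pᵢ.
−0.25·log₂(0.25) = 0.5000
−0.04·log₂(0.04) = 0.1858
−0.20·log₂(0.20) = 0.4644
−0.10·log₂(0.10) = 0.3322
−0.23·log₂(0.23) = 0.4877
−0.15·log₂(0.15) = 0.4105
−0.03·log₂(0.03) = 0.1518
Sum ≈ 2.5323 → 2.5323 bits.

2.5323 bits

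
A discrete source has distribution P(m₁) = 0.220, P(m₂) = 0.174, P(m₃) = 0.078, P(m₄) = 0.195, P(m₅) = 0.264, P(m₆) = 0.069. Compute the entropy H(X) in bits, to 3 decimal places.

2.440 bits

H = −Σ pᵢ log₂ pᵢ.
−0.220·log₂(0.220) = 0.4806
−0.174·log₂(0.174) = 0.4390
−0.078·log₂(0.078) = 0.2871
−0.195·log₂(0.195) = 0.4599
−0.264·log₂(0.264) = 0.5072
−0.069·log₂(0.069) = 0.2662
Sum ≈ 2.4399 → 2.440 bits.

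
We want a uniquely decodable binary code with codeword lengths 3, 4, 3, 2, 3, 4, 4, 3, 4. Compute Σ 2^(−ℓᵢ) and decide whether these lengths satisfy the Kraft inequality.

1; yes

With common denominator 2^4 = 16: Σ 2^(−ℓᵢ) = 2/16 + 1/16 + 2/16 + 4/16 + 2/16 + 1/16 + 1/16 + 2/16 + 1/16 = 16/16 = 1.
Kraft's inequality requires Σ ≤ 1; here Σ = 1 ≤ 1, so such a prefix code exists.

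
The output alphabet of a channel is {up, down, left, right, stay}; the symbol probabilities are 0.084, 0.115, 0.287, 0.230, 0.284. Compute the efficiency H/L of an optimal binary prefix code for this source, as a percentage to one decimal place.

99.1%

Entropy H = −Σ p log₂ p ≈ 2.1793 bits.
Huffman merges: 21/250+23/200→199/1000; 199/1000+23/100→429/1000; 71/250+287/1000→571/1000; 429/1000+571/1000→1. L = 2199/1000 ≈ 2.1990.
Efficiency = H/L = 2.1793/2.1990 = 99.1%.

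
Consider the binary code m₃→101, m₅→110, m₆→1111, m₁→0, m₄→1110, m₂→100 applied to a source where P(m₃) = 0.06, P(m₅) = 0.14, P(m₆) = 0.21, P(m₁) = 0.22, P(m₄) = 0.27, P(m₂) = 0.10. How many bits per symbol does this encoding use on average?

3.04 bits/symbol

L̄ = Σ pᵢ·ℓᵢ = 0.06·3 + 0.14·3 + 0.21·4 + 0.22·1 + 0.27·4 + 0.10·3 = 3.04 bits/symbol.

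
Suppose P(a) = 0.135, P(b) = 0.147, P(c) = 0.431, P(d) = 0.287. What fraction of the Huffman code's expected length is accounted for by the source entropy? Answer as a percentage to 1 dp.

Entropy H = −Σ p log₂ p ≈ 1.8368 bits.
Huffman merges: 27/200+147/1000→141/500; 141/500+287/1000→569/1000; 431/1000+569/1000→1. L = 1851/1000 ≈ 1.8510.
Efficiency = H/L = 1.8368/1.8510 = 99.2%.

99.2%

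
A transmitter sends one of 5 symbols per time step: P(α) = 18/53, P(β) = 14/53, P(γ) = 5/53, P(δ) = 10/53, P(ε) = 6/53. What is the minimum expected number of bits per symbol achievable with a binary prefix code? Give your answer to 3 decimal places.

Repeatedly combine the two least-probable nodes; the expected code length is the sum of the merged weights.
merge 5/53 + 6/53 → 11/53
merge 10/53 + 11/53 → 21/53
merge 14/53 + 18/53 → 32/53
merge 21/53 + 32/53 → 1
L = 11/53 + 21/53 + 32/53 + 1 = 117/53 ≈ 2.208 bits/symbol.

2.208 bits/symbol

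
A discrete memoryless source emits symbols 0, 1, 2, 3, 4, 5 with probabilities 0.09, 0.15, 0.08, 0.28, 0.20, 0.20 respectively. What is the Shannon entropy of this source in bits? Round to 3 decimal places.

2.458 bits

H = −Σ pᵢ log₂ pᵢ.
−0.09·log₂(0.09) = 0.3127
−0.15·log₂(0.15) = 0.4105
−0.08·log₂(0.08) = 0.2915
−0.28·log₂(0.28) = 0.5142
−0.20·log₂(0.20) = 0.4644
−0.20·log₂(0.20) = 0.4644
Sum ≈ 2.4577 → 2.458 bits.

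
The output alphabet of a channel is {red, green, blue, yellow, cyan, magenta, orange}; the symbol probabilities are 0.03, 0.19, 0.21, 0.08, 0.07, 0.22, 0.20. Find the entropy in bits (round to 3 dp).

2.585 bits

H = −Σ pᵢ log₂ pᵢ.
−0.03·log₂(0.03) = 0.1518
−0.19·log₂(0.19) = 0.4552
−0.21·log₂(0.21) = 0.4728
−0.08·log₂(0.08) = 0.2915
−0.07·log₂(0.07) = 0.2686
−0.22·log₂(0.22) = 0.4806
−0.20·log₂(0.20) = 0.4644
Sum ≈ 2.5848 → 2.585 bits.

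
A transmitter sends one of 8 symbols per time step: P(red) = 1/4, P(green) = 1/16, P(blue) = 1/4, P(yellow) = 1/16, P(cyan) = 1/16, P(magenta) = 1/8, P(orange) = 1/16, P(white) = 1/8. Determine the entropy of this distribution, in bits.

2.75 bits

Each probability is a power of 1/2, so log₂(1/p) is an integer.
H = Σ p·log₂(1/p) = 1/4·2 + 1/16·4 + 1/4·2 + 1/16·4 + 1/16·4 + 1/8·3 + 1/16·4 + 1/8·3 = 2.75 bits.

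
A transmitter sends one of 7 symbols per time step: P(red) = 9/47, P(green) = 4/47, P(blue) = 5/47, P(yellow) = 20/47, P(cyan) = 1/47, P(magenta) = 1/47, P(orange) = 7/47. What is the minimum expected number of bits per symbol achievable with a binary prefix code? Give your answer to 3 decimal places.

2.319 bits/symbol

Repeatedly combine the two least-probable nodes; the expected code length is the sum of the merged weights.
merge 1/47 + 1/47 → 2/47
merge 2/47 + 4/47 → 6/47
merge 5/47 + 6/47 → 11/47
merge 7/47 + 9/47 → 16/47
merge 11/47 + 16/47 → 27/47
merge 20/47 + 27/47 → 1
L = 2/47 + 6/47 + 11/47 + 16/47 + 27/47 + 1 = 109/47 ≈ 2.319 bits/symbol.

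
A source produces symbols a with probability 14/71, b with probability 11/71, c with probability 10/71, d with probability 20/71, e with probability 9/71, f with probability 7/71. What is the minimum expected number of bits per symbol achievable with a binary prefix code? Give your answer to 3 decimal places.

Repeatedly combine the two least-probable nodes; the expected code length is the sum of the merged weights.
merge 7/71 + 9/71 → 16/71
merge 10/71 + 11/71 → 21/71
merge 14/71 + 16/71 → 30/71
merge 20/71 + 21/71 → 41/71
merge 30/71 + 41/71 → 1
L = 16/71 + 21/71 + 30/71 + 41/71 + 1 = 179/71 ≈ 2.521 bits/symbol.

2.521 bits/symbol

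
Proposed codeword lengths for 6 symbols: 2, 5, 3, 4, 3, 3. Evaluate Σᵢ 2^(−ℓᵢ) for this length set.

With common denominator 2^5 = 32: Σ 2^(−ℓᵢ) = 8/32 + 1/32 + 4/32 + 2/32 + 4/32 + 4/32 = 23/32 = 0.71875.

0.71875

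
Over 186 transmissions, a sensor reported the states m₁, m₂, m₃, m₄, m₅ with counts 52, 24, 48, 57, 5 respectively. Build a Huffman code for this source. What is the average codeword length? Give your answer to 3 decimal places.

Probabilities are the counts divided by 186.
Repeatedly combine the two least-probable nodes; the expected code length is the sum of the merged weights.
merge 5/186 + 4/31 → 29/186
merge 29/186 + 8/31 → 77/186
merge 26/93 + 19/62 → 109/186
merge 77/186 + 109/186 → 1
L = 29/186 + 77/186 + 109/186 + 1 = 401/186 ≈ 2.156 bits/symbol.

2.156 bits/symbol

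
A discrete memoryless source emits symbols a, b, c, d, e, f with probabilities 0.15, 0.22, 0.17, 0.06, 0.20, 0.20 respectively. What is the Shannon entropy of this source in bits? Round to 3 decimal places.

2.498 bits

H = −Σ pᵢ log₂ pᵢ.
−0.15·log₂(0.15) = 0.4105
−0.22·log₂(0.22) = 0.4806
−0.17·log₂(0.17) = 0.4346
−0.06·log₂(0.06) = 0.2435
−0.20·log₂(0.20) = 0.4644
−0.20·log₂(0.20) = 0.4644
Sum ≈ 2.4980 → 2.498 bits.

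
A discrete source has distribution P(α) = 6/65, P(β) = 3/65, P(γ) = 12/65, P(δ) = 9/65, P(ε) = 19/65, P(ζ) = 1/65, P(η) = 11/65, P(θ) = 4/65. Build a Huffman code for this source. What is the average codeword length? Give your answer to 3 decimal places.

Repeatedly combine the two least-probable nodes; the expected code length is the sum of the merged weights.
merge 1/65 + 3/65 → 4/65
merge 4/65 + 4/65 → 8/65
merge 6/65 + 8/65 → 14/65
merge 9/65 + 11/65 → 4/13
merge 12/65 + 14/65 → 2/5
merge 19/65 + 4/13 → 3/5
merge 2/5 + 3/5 → 1
L = 4/65 + 8/65 + 14/65 + 4/13 + 2/5 + 3/5 + 1 = 176/65 ≈ 2.708 bits/symbol.

2.708 bits/symbol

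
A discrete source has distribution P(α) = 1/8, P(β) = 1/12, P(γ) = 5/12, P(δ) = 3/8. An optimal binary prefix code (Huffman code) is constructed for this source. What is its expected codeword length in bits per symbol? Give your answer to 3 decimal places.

1.792 bits/symbol

Repeatedly combine the two least-probable nodes; the expected code length is the sum of the merged weights.
merge 1/12 + 1/8 → 5/24
merge 5/24 + 3/8 → 7/12
merge 5/12 + 7/12 → 1
L = 5/24 + 7/12 + 1 = 43/24 ≈ 1.792 bits/symbol.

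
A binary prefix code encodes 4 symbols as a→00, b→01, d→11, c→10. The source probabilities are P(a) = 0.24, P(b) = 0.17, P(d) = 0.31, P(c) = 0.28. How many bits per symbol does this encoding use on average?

2 bits/symbol

L̄ = Σ pᵢ·ℓᵢ = 0.24·2 + 0.17·2 + 0.31·2 + 0.28·2 = 2 bits/symbol.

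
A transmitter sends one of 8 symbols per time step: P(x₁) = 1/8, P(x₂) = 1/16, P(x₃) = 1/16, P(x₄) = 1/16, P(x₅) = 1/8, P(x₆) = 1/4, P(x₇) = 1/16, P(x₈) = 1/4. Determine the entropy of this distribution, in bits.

2.75 bits

Each probability is a power of 1/2, so log₂(1/p) is an integer.
H = Σ p·log₂(1/p) = 1/8·3 + 1/16·4 + 1/16·4 + 1/16·4 + 1/8·3 + 1/4·2 + 1/16·4 + 1/4·2 = 2.75 bits.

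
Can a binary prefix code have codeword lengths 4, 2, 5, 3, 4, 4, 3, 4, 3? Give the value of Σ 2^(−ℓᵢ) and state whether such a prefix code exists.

With common denominator 2^5 = 32: Σ 2^(−ℓᵢ) = 2/32 + 8/32 + 1/32 + 4/32 + 2/32 + 2/32 + 4/32 + 2/32 + 4/32 = 29/32 = 0.90625.
Kraft's inequality requires Σ ≤ 1; here Σ = 0.90625 ≤ 1, so such a prefix code exists.

0.90625; yes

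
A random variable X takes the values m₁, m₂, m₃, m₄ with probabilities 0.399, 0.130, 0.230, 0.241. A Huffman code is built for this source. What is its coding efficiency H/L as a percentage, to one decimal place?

Entropy H = −Σ p log₂ p ≈ 1.8939 bits.
Huffman merges: 13/100+23/100→9/25; 241/1000+9/25→601/1000; 399/1000+601/1000→1. L = 1961/1000 ≈ 1.9610.
Efficiency = H/L = 1.8939/1.9610 = 96.6%.

96.6%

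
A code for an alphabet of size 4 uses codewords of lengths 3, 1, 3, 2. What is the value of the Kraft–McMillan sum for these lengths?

1

With common denominator 2^3 = 8: Σ 2^(−ℓᵢ) = 1/8 + 4/8 + 1/8 + 2/8 = 8/8 = 1.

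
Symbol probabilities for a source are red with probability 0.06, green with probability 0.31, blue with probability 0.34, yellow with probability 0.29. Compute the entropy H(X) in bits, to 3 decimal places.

H = −Σ pᵢ log₂ pᵢ.
−0.06·log₂(0.06) = 0.2435
−0.31·log₂(0.31) = 0.5238
−0.34·log₂(0.34) = 0.5292
−0.29·log₂(0.29) = 0.5179
Sum ≈ 1.8144 → 1.814 bits.

1.814 bits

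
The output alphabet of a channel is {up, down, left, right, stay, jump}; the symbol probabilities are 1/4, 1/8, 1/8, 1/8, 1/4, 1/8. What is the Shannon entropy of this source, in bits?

Each probability is a power of 1/2, so log₂(1/p) is an integer.
H = Σ p·log₂(1/p) = 1/4·2 + 1/8·3 + 1/8·3 + 1/8·3 + 1/4·2 + 1/8·3 = 2.5 bits.

2.5 bits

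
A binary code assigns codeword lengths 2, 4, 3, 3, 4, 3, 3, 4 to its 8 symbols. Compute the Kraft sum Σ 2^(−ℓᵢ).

With common denominator 2^4 = 16: Σ 2^(−ℓᵢ) = 4/16 + 1/16 + 2/16 + 2/16 + 1/16 + 2/16 + 2/16 + 1/16 = 15/16 = 0.9375.

0.9375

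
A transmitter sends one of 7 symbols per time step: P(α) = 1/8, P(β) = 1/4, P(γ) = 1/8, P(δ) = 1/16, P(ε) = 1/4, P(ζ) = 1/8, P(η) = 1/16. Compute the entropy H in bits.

Each probability is a power of 1/2, so log₂(1/p) is an integer.
H = Σ p·log₂(1/p) = 1/8·3 + 1/4·2 + 1/8·3 + 1/16·4 + 1/4·2 + 1/8·3 + 1/16·4 = 2.625 bits.

2.625 bits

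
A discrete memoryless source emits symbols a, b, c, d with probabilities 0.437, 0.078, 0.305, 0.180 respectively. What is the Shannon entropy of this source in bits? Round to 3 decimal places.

H = −Σ pᵢ log₂ pᵢ.
−0.437·log₂(0.437) = 0.5219
−0.078·log₂(0.078) = 0.2871
−0.305·log₂(0.305) = 0.5225
−0.180·log₂(0.180) = 0.4453
Sum ≈ 1.7768 → 1.777 bits.

1.777 bits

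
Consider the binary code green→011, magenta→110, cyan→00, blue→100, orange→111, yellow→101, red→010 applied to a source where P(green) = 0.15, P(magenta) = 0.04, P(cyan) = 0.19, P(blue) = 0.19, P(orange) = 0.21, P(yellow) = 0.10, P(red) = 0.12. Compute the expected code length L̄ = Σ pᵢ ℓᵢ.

L̄ = Σ pᵢ·ℓᵢ = 0.15·3 + 0.04·3 + 0.19·2 + 0.19·3 + 0.21·3 + 0.10·3 + 0.12·3 = 2.81 bits/symbol.

2.81 bits/symbol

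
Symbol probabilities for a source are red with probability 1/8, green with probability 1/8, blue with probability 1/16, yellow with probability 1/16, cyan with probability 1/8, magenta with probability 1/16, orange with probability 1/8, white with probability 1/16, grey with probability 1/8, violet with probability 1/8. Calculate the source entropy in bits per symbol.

3.25 bits

Each probability is a power of 1/2, so log₂(1/p) is an integer.
H = Σ p·log₂(1/p) = 1/8·3 + 1/8·3 + 1/16·4 + 1/16·4 + 1/8·3 + 1/16·4 + 1/8·3 + 1/16·4 + 1/8·3 + 1/8·3 = 3.25 bits.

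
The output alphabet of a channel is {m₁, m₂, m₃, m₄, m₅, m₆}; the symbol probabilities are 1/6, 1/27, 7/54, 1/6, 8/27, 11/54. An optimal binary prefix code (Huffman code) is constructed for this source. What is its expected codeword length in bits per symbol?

2.5 bits/symbol

Repeatedly combine the two least-probable nodes; the expected code length is the sum of the merged weights.
merge 1/27 + 7/54 → 1/6
merge 1/6 + 1/6 → 1/3
merge 1/6 + 11/54 → 10/27
merge 8/27 + 1/3 → 17/27
merge 10/27 + 17/27 → 1
L = 1/6 + 1/3 + 10/27 + 17/27 + 1 = 5/2 = 2.5 bits/symbol.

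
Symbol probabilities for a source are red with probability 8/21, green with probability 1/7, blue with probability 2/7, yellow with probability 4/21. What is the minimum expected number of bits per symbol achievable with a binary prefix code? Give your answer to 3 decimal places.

1.952 bits/symbol

Repeatedly combine the two least-probable nodes; the expected code length is the sum of the merged weights.
merge 1/7 + 4/21 → 1/3
merge 2/7 + 1/3 → 13/21
merge 8/21 + 13/21 → 1
L = 1/3 + 13/21 + 1 = 41/21 ≈ 1.952 bits/symbol.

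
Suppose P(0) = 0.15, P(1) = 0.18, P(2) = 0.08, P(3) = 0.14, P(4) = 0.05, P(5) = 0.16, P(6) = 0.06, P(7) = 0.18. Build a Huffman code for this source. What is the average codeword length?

2.93 bits/symbol

Repeatedly combine the two least-probable nodes; the expected code length is the sum of the merged weights.
merge 1/20 + 3/50 → 11/100
merge 2/25 + 11/100 → 19/100
merge 7/50 + 3/20 → 29/100
merge 4/25 + 9/50 → 17/50
merge 9/50 + 19/100 → 37/100
merge 29/100 + 17/50 → 63/100
merge 37/100 + 63/100 → 1
L = 11/100 + 19/100 + 29/100 + 17/50 + 37/100 + 63/100 + 1 = 293/100 = 2.93 bits/symbol.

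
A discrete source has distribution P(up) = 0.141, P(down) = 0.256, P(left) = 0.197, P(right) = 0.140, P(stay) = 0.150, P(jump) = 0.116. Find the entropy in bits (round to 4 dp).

2.5316 bits

H = −Σ pᵢ log₂ pᵢ.
−0.141·log₂(0.141) = 0.3985
−0.256·log₂(0.256) = 0.5032
−0.197·log₂(0.197) = 0.4617
−0.140·log₂(0.140) = 0.3971
−0.150·log₂(0.150) = 0.4105
−0.116·log₂(0.116) = 0.3605
Sum ≈ 2.5316 → 2.5316 bits.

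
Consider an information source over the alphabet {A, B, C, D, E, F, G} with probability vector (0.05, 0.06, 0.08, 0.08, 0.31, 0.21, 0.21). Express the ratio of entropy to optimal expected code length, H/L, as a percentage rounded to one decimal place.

Entropy H = −Σ p log₂ p ≈ 2.5121 bits.
Huffman merges: 1/20+3/50→11/100; 2/25+2/25→4/25; 11/100+4/25→27/100; 21/100+21/100→21/50; 27/100+31/100→29/50; 21/50+29/50→1. L = 127/50 ≈ 2.5400.
Efficiency = H/L = 2.5121/2.5400 = 98.9%.

98.9%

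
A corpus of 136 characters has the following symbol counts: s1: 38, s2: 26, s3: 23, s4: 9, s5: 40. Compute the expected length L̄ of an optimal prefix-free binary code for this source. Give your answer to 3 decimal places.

2.235 bits/symbol

Probabilities are the counts divided by 136.
Repeatedly combine the two least-probable nodes; the expected code length is the sum of the merged weights.
merge 9/136 + 23/136 → 4/17
merge 13/68 + 4/17 → 29/68
merge 19/68 + 5/17 → 39/68
merge 29/68 + 39/68 → 1
L = 4/17 + 29/68 + 39/68 + 1 = 38/17 ≈ 2.235 bits/symbol.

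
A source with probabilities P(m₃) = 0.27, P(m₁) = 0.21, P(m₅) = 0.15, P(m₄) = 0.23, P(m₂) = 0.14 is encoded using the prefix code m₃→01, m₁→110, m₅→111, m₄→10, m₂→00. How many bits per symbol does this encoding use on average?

L̄ = Σ pᵢ·ℓᵢ = 0.27·2 + 0.21·3 + 0.15·3 + 0.23·2 + 0.14·2 = 2.36 bits/symbol.

2.36 bits/symbol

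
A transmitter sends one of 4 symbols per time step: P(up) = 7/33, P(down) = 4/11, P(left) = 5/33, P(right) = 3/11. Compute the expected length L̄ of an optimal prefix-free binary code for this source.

Repeatedly combine the two least-probable nodes; the expected code length is the sum of the merged weights.
merge 5/33 + 7/33 → 4/11
merge 3/11 + 4/11 → 7/11
merge 4/11 + 7/11 → 1
L = 4/11 + 7/11 + 1 = 2 bits/symbol.

2 bits/symbol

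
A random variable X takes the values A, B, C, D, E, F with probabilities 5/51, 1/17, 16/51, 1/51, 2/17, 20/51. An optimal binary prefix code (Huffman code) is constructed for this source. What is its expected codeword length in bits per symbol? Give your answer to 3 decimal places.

2.157 bits/symbol

Repeatedly combine the two least-probable nodes; the expected code length is the sum of the merged weights.
merge 1/51 + 1/17 → 4/51
merge 4/51 + 5/51 → 3/17
merge 2/17 + 3/17 → 5/17
merge 5/17 + 16/51 → 31/51
merge 20/51 + 31/51 → 1
L = 4/51 + 3/17 + 5/17 + 31/51 + 1 = 110/51 ≈ 2.157 bits/symbol.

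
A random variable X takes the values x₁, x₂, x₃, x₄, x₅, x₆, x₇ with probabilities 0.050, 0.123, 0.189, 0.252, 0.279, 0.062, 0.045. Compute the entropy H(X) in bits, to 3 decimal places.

2.507 bits

H = −Σ pᵢ log₂ pᵢ.
−0.050·log₂(0.050) = 0.2161
−0.123·log₂(0.123) = 0.3719
−0.189·log₂(0.189) = 0.4543
−0.252·log₂(0.252) = 0.5011
−0.279·log₂(0.279) = 0.5138
−0.062·log₂(0.062) = 0.2487
−0.045·log₂(0.045) = 0.2013
Sum ≈ 2.5072 → 2.507 bits.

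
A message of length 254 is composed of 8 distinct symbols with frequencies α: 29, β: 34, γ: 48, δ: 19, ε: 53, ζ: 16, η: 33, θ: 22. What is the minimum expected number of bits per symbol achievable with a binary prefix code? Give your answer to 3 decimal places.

Probabilities are the counts divided by 254.
Repeatedly combine the two least-probable nodes; the expected code length is the sum of the merged weights.
merge 8/127 + 19/254 → 35/254
merge 11/127 + 29/254 → 51/254
merge 33/254 + 17/127 → 67/254
merge 35/254 + 24/127 → 83/254
merge 51/254 + 53/254 → 52/127
merge 67/254 + 83/254 → 75/127
merge 52/127 + 75/127 → 1
L = 35/254 + 51/254 + 67/254 + 83/254 + 52/127 + 75/127 + 1 = 372/127 ≈ 2.929 bits/symbol.

2.929 bits/symbol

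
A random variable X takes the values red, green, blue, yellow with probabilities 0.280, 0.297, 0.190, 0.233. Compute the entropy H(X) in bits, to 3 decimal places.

H = −Σ pᵢ log₂ pᵢ.
−0.280·log₂(0.280) = 0.5142
−0.297·log₂(0.297) = 0.5202
−0.190·log₂(0.190) = 0.4552
−0.233·log₂(0.233) = 0.4897
Sum ≈ 1.9793 → 1.979 bits.

1.979 bits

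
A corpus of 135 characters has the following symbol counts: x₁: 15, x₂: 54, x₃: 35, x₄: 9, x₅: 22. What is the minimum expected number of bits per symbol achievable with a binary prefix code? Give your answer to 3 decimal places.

2.119 bits/symbol

Probabilities are the counts divided by 135.
Repeatedly combine the two least-probable nodes; the expected code length is the sum of the merged weights.
merge 1/15 + 1/9 → 8/45
merge 22/135 + 8/45 → 46/135
merge 7/27 + 46/135 → 3/5
merge 2/5 + 3/5 → 1
L = 8/45 + 46/135 + 3/5 + 1 = 286/135 ≈ 2.119 bits/symbol.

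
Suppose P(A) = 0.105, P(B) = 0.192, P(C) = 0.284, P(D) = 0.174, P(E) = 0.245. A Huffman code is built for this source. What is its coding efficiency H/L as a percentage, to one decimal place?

98.7%

Entropy H = −Σ p log₂ p ≈ 2.2504 bits.
Huffman merges: 21/200+87/500→279/1000; 24/125+49/200→437/1000; 279/1000+71/250→563/1000; 437/1000+563/1000→1. L = 2279/1000 ≈ 2.2790.
Efficiency = H/L = 2.2504/2.2790 = 98.7%.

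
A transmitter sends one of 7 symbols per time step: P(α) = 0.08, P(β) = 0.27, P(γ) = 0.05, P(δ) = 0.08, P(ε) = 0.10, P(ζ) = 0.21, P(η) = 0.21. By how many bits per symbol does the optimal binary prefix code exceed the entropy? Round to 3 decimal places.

0.033 bits

Entropy H = −Σ p log₂ p ≈ 2.5870 bits.
Huffman merges: 1/20+2/25→13/100; 2/25+1/10→9/50; 13/100+9/50→31/100; 21/100+21/100→21/50; 27/100+31/100→29/50; 21/50+29/50→1. L = 131/50 ≈ 2.6200.
L − H = 2.6200 − 2.5870 = 0.033 bits.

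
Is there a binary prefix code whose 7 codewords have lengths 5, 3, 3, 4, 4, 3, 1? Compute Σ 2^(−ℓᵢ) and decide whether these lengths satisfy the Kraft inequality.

1.03125; no

With common denominator 2^5 = 32: Σ 2^(−ℓᵢ) = 1/32 + 4/32 + 4/32 + 2/32 + 2/32 + 4/32 + 16/32 = 33/32 = 1.03125.
Kraft's inequality requires Σ ≤ 1; here Σ = 1.03125 > 1, so no such prefix code exists.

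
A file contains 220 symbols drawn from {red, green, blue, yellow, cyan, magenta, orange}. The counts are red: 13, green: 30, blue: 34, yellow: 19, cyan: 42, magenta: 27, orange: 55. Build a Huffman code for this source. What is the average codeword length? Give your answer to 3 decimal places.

Probabilities are the counts divided by 220.
Repeatedly combine the two least-probable nodes; the expected code length is the sum of the merged weights.
merge 13/220 + 19/220 → 8/55
merge 27/220 + 3/22 → 57/220
merge 8/55 + 17/110 → 3/10
merge 21/110 + 1/4 → 97/220
merge 57/220 + 3/10 → 123/220
merge 97/220 + 123/220 → 1
L = 8/55 + 57/220 + 3/10 + 97/220 + 123/220 + 1 = 119/44 ≈ 2.705 bits/symbol.

2.705 bits/symbol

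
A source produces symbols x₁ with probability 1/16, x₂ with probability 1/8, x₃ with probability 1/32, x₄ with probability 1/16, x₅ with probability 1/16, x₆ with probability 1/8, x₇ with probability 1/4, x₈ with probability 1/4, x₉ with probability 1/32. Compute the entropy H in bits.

Each probability is a power of 1/2, so log₂(1/p) is an integer.
H = Σ p·log₂(1/p) = 1/16·4 + 1/8·3 + 1/32·5 + 1/16·4 + 1/16·4 + 1/8·3 + 1/4·2 + 1/4·2 + 1/32·5 = 2.8125 bits.

2.8125 bits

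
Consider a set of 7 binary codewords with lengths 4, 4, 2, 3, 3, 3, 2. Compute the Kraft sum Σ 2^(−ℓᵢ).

With common denominator 2^4 = 16: Σ 2^(−ℓᵢ) = 1/16 + 1/16 + 4/16 + 2/16 + 2/16 + 2/16 + 4/16 = 16/16 = 1.

1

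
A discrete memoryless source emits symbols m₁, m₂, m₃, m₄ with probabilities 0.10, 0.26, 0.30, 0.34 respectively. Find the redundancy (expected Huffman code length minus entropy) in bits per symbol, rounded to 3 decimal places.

0.112 bits

Entropy H = −Σ p log₂ p ≈ 1.8877 bits.
Huffman merges: 1/10+13/50→9/25; 3/10+17/50→16/25; 9/25+16/25→1. L = 2 ≈ 2.0000.
L − H = 2.0000 − 1.8877 = 0.112 bits.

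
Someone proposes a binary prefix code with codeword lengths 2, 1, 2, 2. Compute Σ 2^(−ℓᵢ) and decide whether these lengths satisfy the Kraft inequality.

1.25; no

With common denominator 2^2 = 4: Σ 2^(−ℓᵢ) = 1/4 + 2/4 + 1/4 + 1/4 = 5/4 = 1.25.
Kraft's inequality requires Σ ≤ 1; here Σ = 1.25 > 1, so no such prefix code exists.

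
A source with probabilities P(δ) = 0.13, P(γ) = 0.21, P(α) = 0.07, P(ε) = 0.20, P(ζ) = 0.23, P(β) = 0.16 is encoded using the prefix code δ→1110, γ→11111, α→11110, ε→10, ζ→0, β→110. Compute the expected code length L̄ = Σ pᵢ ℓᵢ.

L̄ = Σ pᵢ·ℓᵢ = 0.13·4 + 0.21·5 + 0.07·5 + 0.20·2 + 0.23·1 + 0.16·3 = 3.03 bits/symbol.

3.03 bits/symbol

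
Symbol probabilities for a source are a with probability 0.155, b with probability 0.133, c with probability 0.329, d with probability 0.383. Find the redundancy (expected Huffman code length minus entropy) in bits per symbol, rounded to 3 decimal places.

0.043 bits

Entropy H = −Σ p log₂ p ≈ 1.8620 bits.
Huffman merges: 133/1000+31/200→36/125; 36/125+329/1000→617/1000; 383/1000+617/1000→1. L = 381/200 ≈ 1.9050.
L − H = 1.9050 − 1.8620 = 0.043 bits.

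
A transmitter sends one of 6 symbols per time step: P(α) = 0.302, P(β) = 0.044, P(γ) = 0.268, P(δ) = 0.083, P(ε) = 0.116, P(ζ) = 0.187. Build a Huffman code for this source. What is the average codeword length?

Repeatedly combine the two least-probable nodes; the expected code length is the sum of the merged weights.
merge 11/250 + 83/1000 → 127/1000
merge 29/250 + 127/1000 → 243/1000
merge 187/1000 + 243/1000 → 43/100
merge 67/250 + 151/500 → 57/100
merge 43/100 + 57/100 → 1
L = 127/1000 + 243/1000 + 43/100 + 57/100 + 1 = 237/100 = 2.37 bits/symbol.

2.37 bits/symbol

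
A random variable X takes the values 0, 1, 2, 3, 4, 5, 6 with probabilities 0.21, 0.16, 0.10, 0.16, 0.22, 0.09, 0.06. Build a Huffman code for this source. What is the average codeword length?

Repeatedly combine the two least-probable nodes; the expected code length is the sum of the merged weights.
merge 3/50 + 9/100 → 3/20
merge 1/10 + 3/20 → 1/4
merge 4/25 + 4/25 → 8/25
merge 21/100 + 11/50 → 43/100
merge 1/4 + 8/25 → 57/100
merge 43/100 + 57/100 → 1
L = 3/20 + 1/4 + 8/25 + 43/100 + 57/100 + 1 = 68/25 = 2.72 bits/symbol.

2.72 bits/symbol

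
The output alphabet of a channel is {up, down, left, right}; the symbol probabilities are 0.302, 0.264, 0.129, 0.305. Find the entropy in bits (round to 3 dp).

H = −Σ pᵢ log₂ pᵢ.
−0.302·log₂(0.302) = 0.5217
−0.264·log₂(0.264) = 0.5072
−0.129·log₂(0.129) = 0.3811
−0.305·log₂(0.305) = 0.5225
Sum ≈ 1.9326 → 1.933 bits.

1.933 bits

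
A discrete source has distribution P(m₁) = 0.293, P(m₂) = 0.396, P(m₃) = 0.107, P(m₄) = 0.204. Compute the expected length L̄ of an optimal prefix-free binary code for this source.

1.915 bits/symbol

Repeatedly combine the two least-probable nodes; the expected code length is the sum of the merged weights.
merge 107/1000 + 51/250 → 311/1000
merge 293/1000 + 311/1000 → 151/250
merge 99/250 + 151/250 → 1
L = 311/1000 + 151/250 + 1 = 383/200 = 1.915 bits/symbol.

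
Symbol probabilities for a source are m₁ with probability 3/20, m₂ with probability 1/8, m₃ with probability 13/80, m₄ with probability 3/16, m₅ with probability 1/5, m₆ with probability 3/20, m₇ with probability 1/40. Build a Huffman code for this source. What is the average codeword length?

Repeatedly combine the two least-probable nodes; the expected code length is the sum of the merged weights.
merge 1/40 + 1/8 → 3/20
merge 3/20 + 3/20 → 3/10
merge 3/20 + 13/80 → 5/16
merge 3/16 + 1/5 → 31/80
merge 3/10 + 5/16 → 49/80
merge 31/80 + 49/80 → 1
L = 3/20 + 3/10 + 5/16 + 31/80 + 49/80 + 1 = 221/80 = 2.7625 bits/symbol.

2.7625 bits/symbol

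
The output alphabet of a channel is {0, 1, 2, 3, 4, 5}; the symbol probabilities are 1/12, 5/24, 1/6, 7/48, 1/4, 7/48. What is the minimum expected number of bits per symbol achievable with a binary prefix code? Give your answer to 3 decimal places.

2.542 bits/symbol

Repeatedly combine the two least-probable nodes; the expected code length is the sum of the merged weights.
merge 1/12 + 7/48 → 11/48
merge 7/48 + 1/6 → 5/16
merge 5/24 + 11/48 → 7/16
merge 1/4 + 5/16 → 9/16
merge 7/16 + 9/16 → 1
L = 11/48 + 5/16 + 7/16 + 9/16 + 1 = 61/24 ≈ 2.542 bits/symbol.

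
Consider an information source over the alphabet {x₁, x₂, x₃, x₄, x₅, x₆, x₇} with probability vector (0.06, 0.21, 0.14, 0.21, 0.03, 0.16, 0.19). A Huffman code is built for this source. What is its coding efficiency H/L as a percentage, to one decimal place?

98.0%

Entropy H = −Σ p log₂ p ≈ 2.6163 bits.
Huffman merges: 3/100+3/50→9/100; 9/100+7/50→23/100; 4/25+19/100→7/20; 21/100+21/100→21/50; 23/100+7/20→29/50; 21/50+29/50→1. L = 267/100 ≈ 2.6700.
Efficiency = H/L = 2.6163/2.6700 = 98.0%.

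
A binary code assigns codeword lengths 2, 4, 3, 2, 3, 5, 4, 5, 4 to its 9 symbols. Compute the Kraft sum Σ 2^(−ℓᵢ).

1

With common denominator 2^5 = 32: Σ 2^(−ℓᵢ) = 8/32 + 2/32 + 4/32 + 8/32 + 4/32 + 1/32 + 2/32 + 1/32 + 2/32 = 32/32 = 1.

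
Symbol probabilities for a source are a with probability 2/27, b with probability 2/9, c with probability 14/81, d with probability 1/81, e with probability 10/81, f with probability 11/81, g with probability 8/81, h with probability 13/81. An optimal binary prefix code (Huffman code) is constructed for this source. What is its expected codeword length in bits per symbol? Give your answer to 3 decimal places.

Repeatedly combine the two least-probable nodes; the expected code length is the sum of the merged weights.
merge 1/81 + 2/27 → 7/81
merge 7/81 + 8/81 → 5/27
merge 10/81 + 11/81 → 7/27
merge 13/81 + 14/81 → 1/3
merge 5/27 + 2/9 → 11/27
merge 7/27 + 1/3 → 16/27
merge 11/27 + 16/27 → 1
L = 7/81 + 5/27 + 7/27 + 1/3 + 11/27 + 16/27 + 1 = 232/81 ≈ 2.864 bits/symbol.

2.864 bits/symbol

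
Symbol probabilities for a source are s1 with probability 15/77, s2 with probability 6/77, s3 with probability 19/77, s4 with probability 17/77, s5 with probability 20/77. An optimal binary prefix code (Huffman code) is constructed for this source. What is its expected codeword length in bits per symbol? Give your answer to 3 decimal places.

2.273 bits/symbol

Repeatedly combine the two least-probable nodes; the expected code length is the sum of the merged weights.
merge 6/77 + 15/77 → 3/11
merge 17/77 + 19/77 → 36/77
merge 20/77 + 3/11 → 41/77
merge 36/77 + 41/77 → 1
L = 3/11 + 36/77 + 41/77 + 1 = 25/11 ≈ 2.273 bits/symbol.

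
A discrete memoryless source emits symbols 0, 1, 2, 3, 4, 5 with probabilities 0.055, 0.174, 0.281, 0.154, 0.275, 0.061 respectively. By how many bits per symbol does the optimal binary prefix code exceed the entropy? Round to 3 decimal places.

Entropy H = −Σ p log₂ p ≈ 2.3577 bits.
Huffman merges: 11/200+61/1000→29/250; 29/250+77/500→27/100; 87/500+27/100→111/250; 11/40+281/1000→139/250; 111/250+139/250→1. L = 1193/500 ≈ 2.3860.
L − H = 2.3860 − 2.3577 = 0.028 bits.

0.028 bits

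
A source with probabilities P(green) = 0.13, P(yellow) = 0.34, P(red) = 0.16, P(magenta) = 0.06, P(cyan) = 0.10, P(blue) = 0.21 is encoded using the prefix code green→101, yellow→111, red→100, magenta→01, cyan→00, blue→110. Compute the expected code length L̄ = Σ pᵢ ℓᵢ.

2.84 bits/symbol

L̄ = Σ pᵢ·ℓᵢ = 0.13·3 + 0.34·3 + 0.16·3 + 0.06·2 + 0.10·2 + 0.21·3 = 2.84 bits/symbol.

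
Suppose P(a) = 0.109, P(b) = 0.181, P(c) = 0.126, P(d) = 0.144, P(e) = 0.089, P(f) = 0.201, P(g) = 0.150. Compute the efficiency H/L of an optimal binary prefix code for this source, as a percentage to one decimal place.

98.6%

Entropy H = −Σ p log₂ p ≈ 2.7604 bits.
Huffman merges: 89/1000+109/1000→99/500; 63/500+18/125→27/100; 3/20+181/1000→331/1000; 99/500+201/1000→399/1000; 27/100+331/1000→601/1000; 399/1000+601/1000→1. L = 2799/1000 ≈ 2.7990.
Efficiency = H/L = 2.7604/2.7990 = 98.6%.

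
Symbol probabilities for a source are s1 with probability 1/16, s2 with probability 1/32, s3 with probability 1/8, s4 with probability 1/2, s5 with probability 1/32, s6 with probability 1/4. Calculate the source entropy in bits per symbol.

Each probability is a power of 1/2, so log₂(1/p) is an integer.
H = Σ p·log₂(1/p) = 1/16·4 + 1/32·5 + 1/8·3 + 1/2·1 + 1/32·5 + 1/4·2 = 1.9375 bits.

1.9375 bits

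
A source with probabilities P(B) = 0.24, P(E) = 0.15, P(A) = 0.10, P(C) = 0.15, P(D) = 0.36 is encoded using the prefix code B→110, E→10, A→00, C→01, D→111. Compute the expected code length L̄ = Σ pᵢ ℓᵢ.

2.6 bits/symbol

L̄ = Σ pᵢ·ℓᵢ = 0.24·3 + 0.15·2 + 0.10·2 + 0.15·2 + 0.36·3 = 2.6 bits/symbol.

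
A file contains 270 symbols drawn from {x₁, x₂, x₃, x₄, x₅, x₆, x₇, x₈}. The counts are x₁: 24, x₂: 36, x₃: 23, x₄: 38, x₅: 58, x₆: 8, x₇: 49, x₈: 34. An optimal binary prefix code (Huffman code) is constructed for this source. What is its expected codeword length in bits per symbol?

Probabilities are the counts divided by 270.
Repeatedly combine the two least-probable nodes; the expected code length is the sum of the merged weights.
merge 4/135 + 23/270 → 31/270
merge 4/45 + 31/270 → 11/54
merge 17/135 + 2/15 → 7/27
merge 19/135 + 49/270 → 29/90
merge 11/54 + 29/135 → 113/270
merge 7/27 + 29/90 → 157/270
merge 113/270 + 157/270 → 1
L = 31/270 + 11/54 + 7/27 + 29/90 + 113/270 + 157/270 + 1 = 29/10 = 2.9 bits/symbol.

2.9 bits/symbol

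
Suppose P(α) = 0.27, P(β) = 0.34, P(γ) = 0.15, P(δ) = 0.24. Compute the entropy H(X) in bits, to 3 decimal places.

1.944 bits

H = −Σ pᵢ log₂ pᵢ.
−0.27·log₂(0.27) = 0.5100
−0.34·log₂(0.34) = 0.5292
−0.15·log₂(0.15) = 0.4105
−0.24·log₂(0.24) = 0.4941
Sum ≈ 1.9439 → 1.944 bits.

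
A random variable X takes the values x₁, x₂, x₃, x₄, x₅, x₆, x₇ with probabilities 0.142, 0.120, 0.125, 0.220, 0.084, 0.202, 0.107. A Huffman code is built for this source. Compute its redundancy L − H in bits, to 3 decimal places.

0.035 bits

Entropy H = −Σ p log₂ p ≈ 2.7338 bits.
Huffman merges: 21/250+107/1000→191/1000; 3/25+1/8→49/200; 71/500+191/1000→333/1000; 101/500+11/50→211/500; 49/200+333/1000→289/500; 211/500+289/500→1. L = 2769/1000 ≈ 2.7690.
L − H = 2.7690 − 2.7338 = 0.035 bits.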